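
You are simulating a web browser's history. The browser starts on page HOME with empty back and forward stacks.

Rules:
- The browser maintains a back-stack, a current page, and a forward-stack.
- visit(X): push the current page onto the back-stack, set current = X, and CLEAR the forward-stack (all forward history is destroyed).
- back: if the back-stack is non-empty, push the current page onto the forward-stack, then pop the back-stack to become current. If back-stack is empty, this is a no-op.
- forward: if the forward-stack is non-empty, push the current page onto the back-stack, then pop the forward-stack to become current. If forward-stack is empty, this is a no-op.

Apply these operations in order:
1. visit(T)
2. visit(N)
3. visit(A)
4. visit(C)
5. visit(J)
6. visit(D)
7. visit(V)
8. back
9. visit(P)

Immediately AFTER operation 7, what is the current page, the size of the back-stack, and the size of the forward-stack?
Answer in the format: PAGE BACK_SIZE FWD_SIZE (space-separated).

After 1 (visit(T)): cur=T back=1 fwd=0
After 2 (visit(N)): cur=N back=2 fwd=0
After 3 (visit(A)): cur=A back=3 fwd=0
After 4 (visit(C)): cur=C back=4 fwd=0
After 5 (visit(J)): cur=J back=5 fwd=0
After 6 (visit(D)): cur=D back=6 fwd=0
After 7 (visit(V)): cur=V back=7 fwd=0

V 7 0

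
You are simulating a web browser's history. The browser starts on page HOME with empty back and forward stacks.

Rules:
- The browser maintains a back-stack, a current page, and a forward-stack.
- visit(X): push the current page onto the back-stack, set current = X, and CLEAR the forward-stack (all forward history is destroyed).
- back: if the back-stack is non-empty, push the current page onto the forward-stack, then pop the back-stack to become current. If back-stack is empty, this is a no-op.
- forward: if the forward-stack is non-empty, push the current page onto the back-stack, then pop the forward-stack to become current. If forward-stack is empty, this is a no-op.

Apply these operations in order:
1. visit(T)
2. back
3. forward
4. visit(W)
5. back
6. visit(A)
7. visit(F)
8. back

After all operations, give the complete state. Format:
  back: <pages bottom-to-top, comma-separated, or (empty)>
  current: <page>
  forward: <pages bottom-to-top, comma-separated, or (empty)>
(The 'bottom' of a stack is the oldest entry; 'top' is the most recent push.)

Answer: back: HOME,T
current: A
forward: F

Derivation:
After 1 (visit(T)): cur=T back=1 fwd=0
After 2 (back): cur=HOME back=0 fwd=1
After 3 (forward): cur=T back=1 fwd=0
After 4 (visit(W)): cur=W back=2 fwd=0
After 5 (back): cur=T back=1 fwd=1
After 6 (visit(A)): cur=A back=2 fwd=0
After 7 (visit(F)): cur=F back=3 fwd=0
After 8 (back): cur=A back=2 fwd=1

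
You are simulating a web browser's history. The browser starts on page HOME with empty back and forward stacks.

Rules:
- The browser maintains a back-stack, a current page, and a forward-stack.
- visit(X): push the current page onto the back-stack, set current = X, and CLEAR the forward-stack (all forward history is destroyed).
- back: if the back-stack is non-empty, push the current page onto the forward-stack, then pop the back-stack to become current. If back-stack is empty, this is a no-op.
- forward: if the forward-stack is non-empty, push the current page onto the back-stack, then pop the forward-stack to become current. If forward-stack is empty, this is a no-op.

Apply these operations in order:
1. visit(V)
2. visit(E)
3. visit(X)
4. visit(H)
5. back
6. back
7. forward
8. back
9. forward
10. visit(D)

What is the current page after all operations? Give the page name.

Answer: D

Derivation:
After 1 (visit(V)): cur=V back=1 fwd=0
After 2 (visit(E)): cur=E back=2 fwd=0
After 3 (visit(X)): cur=X back=3 fwd=0
After 4 (visit(H)): cur=H back=4 fwd=0
After 5 (back): cur=X back=3 fwd=1
After 6 (back): cur=E back=2 fwd=2
After 7 (forward): cur=X back=3 fwd=1
After 8 (back): cur=E back=2 fwd=2
After 9 (forward): cur=X back=3 fwd=1
After 10 (visit(D)): cur=D back=4 fwd=0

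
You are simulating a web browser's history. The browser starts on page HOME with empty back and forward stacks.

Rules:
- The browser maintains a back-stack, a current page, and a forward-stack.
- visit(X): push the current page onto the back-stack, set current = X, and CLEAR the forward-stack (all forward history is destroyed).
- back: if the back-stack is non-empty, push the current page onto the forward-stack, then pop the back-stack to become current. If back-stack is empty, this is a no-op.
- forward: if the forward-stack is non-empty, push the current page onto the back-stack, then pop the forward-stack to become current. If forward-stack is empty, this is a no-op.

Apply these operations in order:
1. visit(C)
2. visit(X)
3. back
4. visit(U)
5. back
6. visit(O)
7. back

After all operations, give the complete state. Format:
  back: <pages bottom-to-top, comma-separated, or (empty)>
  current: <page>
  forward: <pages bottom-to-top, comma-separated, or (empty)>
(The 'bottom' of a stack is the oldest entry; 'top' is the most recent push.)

Answer: back: HOME
current: C
forward: O

Derivation:
After 1 (visit(C)): cur=C back=1 fwd=0
After 2 (visit(X)): cur=X back=2 fwd=0
After 3 (back): cur=C back=1 fwd=1
After 4 (visit(U)): cur=U back=2 fwd=0
After 5 (back): cur=C back=1 fwd=1
After 6 (visit(O)): cur=O back=2 fwd=0
After 7 (back): cur=C back=1 fwd=1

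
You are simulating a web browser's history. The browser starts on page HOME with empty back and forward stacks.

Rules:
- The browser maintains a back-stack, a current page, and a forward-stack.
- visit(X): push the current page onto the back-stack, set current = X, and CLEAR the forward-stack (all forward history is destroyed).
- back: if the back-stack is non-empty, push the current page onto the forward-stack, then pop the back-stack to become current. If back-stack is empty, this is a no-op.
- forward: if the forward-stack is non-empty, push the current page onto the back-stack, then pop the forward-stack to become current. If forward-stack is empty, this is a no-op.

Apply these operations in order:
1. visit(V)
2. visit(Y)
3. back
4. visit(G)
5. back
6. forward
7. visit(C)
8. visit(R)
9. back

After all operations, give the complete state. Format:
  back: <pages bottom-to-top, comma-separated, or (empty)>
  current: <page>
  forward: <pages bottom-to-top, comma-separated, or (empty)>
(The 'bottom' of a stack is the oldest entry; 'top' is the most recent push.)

After 1 (visit(V)): cur=V back=1 fwd=0
After 2 (visit(Y)): cur=Y back=2 fwd=0
After 3 (back): cur=V back=1 fwd=1
After 4 (visit(G)): cur=G back=2 fwd=0
After 5 (back): cur=V back=1 fwd=1
After 6 (forward): cur=G back=2 fwd=0
After 7 (visit(C)): cur=C back=3 fwd=0
After 8 (visit(R)): cur=R back=4 fwd=0
After 9 (back): cur=C back=3 fwd=1

Answer: back: HOME,V,G
current: C
forward: R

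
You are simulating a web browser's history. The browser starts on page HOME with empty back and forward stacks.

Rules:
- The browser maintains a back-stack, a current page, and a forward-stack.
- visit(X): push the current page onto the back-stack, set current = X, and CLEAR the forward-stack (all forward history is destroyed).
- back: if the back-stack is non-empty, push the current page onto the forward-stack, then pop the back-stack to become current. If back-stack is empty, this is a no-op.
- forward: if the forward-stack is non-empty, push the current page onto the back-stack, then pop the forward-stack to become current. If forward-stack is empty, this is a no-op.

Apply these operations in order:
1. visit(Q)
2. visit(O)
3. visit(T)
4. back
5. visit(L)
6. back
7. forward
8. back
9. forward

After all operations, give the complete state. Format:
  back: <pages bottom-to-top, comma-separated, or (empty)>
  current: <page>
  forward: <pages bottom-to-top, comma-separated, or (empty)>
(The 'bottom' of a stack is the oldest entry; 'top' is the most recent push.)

Answer: back: HOME,Q,O
current: L
forward: (empty)

Derivation:
After 1 (visit(Q)): cur=Q back=1 fwd=0
After 2 (visit(O)): cur=O back=2 fwd=0
After 3 (visit(T)): cur=T back=3 fwd=0
After 4 (back): cur=O back=2 fwd=1
After 5 (visit(L)): cur=L back=3 fwd=0
After 6 (back): cur=O back=2 fwd=1
After 7 (forward): cur=L back=3 fwd=0
After 8 (back): cur=O back=2 fwd=1
After 9 (forward): cur=L back=3 fwd=0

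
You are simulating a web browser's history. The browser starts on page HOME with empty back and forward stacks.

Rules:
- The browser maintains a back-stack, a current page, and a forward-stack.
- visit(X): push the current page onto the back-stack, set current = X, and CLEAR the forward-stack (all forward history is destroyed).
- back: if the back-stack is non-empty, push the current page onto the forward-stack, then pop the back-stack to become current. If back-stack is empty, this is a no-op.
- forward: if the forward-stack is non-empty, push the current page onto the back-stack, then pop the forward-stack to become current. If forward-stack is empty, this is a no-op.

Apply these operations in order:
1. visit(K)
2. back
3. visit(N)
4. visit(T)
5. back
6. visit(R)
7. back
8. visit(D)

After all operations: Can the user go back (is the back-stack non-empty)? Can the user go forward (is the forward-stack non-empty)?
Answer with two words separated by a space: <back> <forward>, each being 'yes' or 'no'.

Answer: yes no

Derivation:
After 1 (visit(K)): cur=K back=1 fwd=0
After 2 (back): cur=HOME back=0 fwd=1
After 3 (visit(N)): cur=N back=1 fwd=0
After 4 (visit(T)): cur=T back=2 fwd=0
After 5 (back): cur=N back=1 fwd=1
After 6 (visit(R)): cur=R back=2 fwd=0
After 7 (back): cur=N back=1 fwd=1
After 8 (visit(D)): cur=D back=2 fwd=0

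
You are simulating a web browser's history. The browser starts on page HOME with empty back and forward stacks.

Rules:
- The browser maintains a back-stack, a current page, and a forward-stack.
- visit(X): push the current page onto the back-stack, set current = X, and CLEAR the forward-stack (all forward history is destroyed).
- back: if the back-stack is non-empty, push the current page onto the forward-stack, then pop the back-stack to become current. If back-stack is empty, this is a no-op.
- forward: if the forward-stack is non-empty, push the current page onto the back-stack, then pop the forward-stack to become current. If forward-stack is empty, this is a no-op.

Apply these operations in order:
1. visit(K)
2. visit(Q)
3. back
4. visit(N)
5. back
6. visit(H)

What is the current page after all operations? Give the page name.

After 1 (visit(K)): cur=K back=1 fwd=0
After 2 (visit(Q)): cur=Q back=2 fwd=0
After 3 (back): cur=K back=1 fwd=1
After 4 (visit(N)): cur=N back=2 fwd=0
After 5 (back): cur=K back=1 fwd=1
After 6 (visit(H)): cur=H back=2 fwd=0

Answer: H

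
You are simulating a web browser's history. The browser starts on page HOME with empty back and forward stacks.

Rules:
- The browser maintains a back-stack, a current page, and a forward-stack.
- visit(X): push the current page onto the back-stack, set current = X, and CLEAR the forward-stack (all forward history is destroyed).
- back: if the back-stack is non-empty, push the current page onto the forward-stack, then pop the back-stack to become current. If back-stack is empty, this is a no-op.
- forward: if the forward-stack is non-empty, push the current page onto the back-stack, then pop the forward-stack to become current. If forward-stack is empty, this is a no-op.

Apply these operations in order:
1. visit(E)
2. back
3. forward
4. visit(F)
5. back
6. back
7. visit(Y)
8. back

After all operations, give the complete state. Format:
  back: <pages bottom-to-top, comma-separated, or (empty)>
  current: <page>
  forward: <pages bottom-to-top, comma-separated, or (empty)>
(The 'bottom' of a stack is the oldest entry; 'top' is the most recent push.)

After 1 (visit(E)): cur=E back=1 fwd=0
After 2 (back): cur=HOME back=0 fwd=1
After 3 (forward): cur=E back=1 fwd=0
After 4 (visit(F)): cur=F back=2 fwd=0
After 5 (back): cur=E back=1 fwd=1
After 6 (back): cur=HOME back=0 fwd=2
After 7 (visit(Y)): cur=Y back=1 fwd=0
After 8 (back): cur=HOME back=0 fwd=1

Answer: back: (empty)
current: HOME
forward: Y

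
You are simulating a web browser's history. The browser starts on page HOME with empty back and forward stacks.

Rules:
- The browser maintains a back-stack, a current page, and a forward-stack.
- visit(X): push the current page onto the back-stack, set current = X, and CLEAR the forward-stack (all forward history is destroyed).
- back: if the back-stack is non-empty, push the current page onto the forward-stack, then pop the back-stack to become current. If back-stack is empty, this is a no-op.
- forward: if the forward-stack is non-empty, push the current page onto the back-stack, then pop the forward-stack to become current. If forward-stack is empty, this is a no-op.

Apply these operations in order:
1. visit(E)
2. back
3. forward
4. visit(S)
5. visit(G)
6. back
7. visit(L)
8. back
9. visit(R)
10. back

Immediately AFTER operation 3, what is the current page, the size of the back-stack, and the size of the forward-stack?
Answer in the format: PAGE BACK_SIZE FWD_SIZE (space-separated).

After 1 (visit(E)): cur=E back=1 fwd=0
After 2 (back): cur=HOME back=0 fwd=1
After 3 (forward): cur=E back=1 fwd=0

E 1 0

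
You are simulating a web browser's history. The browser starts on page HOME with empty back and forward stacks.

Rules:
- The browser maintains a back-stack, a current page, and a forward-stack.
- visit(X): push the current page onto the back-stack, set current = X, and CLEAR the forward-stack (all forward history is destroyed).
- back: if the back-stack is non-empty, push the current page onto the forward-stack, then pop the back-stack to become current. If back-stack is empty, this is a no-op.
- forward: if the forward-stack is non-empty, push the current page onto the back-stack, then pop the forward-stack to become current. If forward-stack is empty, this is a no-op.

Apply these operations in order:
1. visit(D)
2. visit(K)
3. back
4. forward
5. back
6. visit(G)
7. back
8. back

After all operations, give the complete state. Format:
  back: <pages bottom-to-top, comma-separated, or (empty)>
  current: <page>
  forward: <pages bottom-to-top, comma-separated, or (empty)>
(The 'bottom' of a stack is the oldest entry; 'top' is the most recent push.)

After 1 (visit(D)): cur=D back=1 fwd=0
After 2 (visit(K)): cur=K back=2 fwd=0
After 3 (back): cur=D back=1 fwd=1
After 4 (forward): cur=K back=2 fwd=0
After 5 (back): cur=D back=1 fwd=1
After 6 (visit(G)): cur=G back=2 fwd=0
After 7 (back): cur=D back=1 fwd=1
After 8 (back): cur=HOME back=0 fwd=2

Answer: back: (empty)
current: HOME
forward: G,D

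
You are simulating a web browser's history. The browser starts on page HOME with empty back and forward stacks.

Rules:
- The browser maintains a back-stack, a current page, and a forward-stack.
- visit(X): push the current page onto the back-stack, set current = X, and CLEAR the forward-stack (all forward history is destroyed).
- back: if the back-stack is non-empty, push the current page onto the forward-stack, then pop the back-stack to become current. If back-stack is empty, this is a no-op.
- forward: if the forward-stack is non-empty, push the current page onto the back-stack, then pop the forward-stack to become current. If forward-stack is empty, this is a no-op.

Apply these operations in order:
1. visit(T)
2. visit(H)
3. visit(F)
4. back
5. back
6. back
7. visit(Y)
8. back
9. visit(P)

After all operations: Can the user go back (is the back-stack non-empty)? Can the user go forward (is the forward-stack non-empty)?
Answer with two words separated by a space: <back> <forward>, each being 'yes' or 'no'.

After 1 (visit(T)): cur=T back=1 fwd=0
After 2 (visit(H)): cur=H back=2 fwd=0
After 3 (visit(F)): cur=F back=3 fwd=0
After 4 (back): cur=H back=2 fwd=1
After 5 (back): cur=T back=1 fwd=2
After 6 (back): cur=HOME back=0 fwd=3
After 7 (visit(Y)): cur=Y back=1 fwd=0
After 8 (back): cur=HOME back=0 fwd=1
After 9 (visit(P)): cur=P back=1 fwd=0

Answer: yes no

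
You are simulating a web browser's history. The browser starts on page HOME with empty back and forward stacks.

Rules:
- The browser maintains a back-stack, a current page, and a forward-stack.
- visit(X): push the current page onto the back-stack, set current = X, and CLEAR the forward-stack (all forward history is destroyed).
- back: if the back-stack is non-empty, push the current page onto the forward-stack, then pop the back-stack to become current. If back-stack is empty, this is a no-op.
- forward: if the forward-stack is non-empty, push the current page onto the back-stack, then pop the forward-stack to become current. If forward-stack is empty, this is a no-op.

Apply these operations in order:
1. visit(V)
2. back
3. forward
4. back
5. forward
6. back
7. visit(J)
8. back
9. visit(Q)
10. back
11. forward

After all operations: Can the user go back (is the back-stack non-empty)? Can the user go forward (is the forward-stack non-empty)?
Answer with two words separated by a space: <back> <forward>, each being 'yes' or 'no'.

Answer: yes no

Derivation:
After 1 (visit(V)): cur=V back=1 fwd=0
After 2 (back): cur=HOME back=0 fwd=1
After 3 (forward): cur=V back=1 fwd=0
After 4 (back): cur=HOME back=0 fwd=1
After 5 (forward): cur=V back=1 fwd=0
After 6 (back): cur=HOME back=0 fwd=1
After 7 (visit(J)): cur=J back=1 fwd=0
After 8 (back): cur=HOME back=0 fwd=1
After 9 (visit(Q)): cur=Q back=1 fwd=0
After 10 (back): cur=HOME back=0 fwd=1
After 11 (forward): cur=Q back=1 fwd=0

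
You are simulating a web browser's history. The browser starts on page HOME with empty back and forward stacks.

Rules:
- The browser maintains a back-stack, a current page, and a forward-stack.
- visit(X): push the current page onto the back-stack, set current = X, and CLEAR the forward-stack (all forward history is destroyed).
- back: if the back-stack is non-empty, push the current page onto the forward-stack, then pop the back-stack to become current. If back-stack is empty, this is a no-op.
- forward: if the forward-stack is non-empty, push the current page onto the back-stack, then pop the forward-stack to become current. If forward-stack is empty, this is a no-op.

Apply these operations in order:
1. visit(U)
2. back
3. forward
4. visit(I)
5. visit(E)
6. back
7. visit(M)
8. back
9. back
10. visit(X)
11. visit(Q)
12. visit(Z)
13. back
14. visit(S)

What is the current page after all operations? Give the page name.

Answer: S

Derivation:
After 1 (visit(U)): cur=U back=1 fwd=0
After 2 (back): cur=HOME back=0 fwd=1
After 3 (forward): cur=U back=1 fwd=0
After 4 (visit(I)): cur=I back=2 fwd=0
After 5 (visit(E)): cur=E back=3 fwd=0
After 6 (back): cur=I back=2 fwd=1
After 7 (visit(M)): cur=M back=3 fwd=0
After 8 (back): cur=I back=2 fwd=1
After 9 (back): cur=U back=1 fwd=2
After 10 (visit(X)): cur=X back=2 fwd=0
After 11 (visit(Q)): cur=Q back=3 fwd=0
After 12 (visit(Z)): cur=Z back=4 fwd=0
After 13 (back): cur=Q back=3 fwd=1
After 14 (visit(S)): cur=S back=4 fwd=0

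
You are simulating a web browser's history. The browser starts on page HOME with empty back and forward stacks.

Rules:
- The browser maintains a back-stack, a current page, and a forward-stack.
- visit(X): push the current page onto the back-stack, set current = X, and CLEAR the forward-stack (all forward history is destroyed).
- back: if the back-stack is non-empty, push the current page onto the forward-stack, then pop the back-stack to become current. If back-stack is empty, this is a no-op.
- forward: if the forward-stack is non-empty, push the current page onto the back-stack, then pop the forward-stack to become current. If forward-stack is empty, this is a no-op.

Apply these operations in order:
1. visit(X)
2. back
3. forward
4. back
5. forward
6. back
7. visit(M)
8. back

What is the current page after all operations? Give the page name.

Answer: HOME

Derivation:
After 1 (visit(X)): cur=X back=1 fwd=0
After 2 (back): cur=HOME back=0 fwd=1
After 3 (forward): cur=X back=1 fwd=0
After 4 (back): cur=HOME back=0 fwd=1
After 5 (forward): cur=X back=1 fwd=0
After 6 (back): cur=HOME back=0 fwd=1
After 7 (visit(M)): cur=M back=1 fwd=0
After 8 (back): cur=HOME back=0 fwd=1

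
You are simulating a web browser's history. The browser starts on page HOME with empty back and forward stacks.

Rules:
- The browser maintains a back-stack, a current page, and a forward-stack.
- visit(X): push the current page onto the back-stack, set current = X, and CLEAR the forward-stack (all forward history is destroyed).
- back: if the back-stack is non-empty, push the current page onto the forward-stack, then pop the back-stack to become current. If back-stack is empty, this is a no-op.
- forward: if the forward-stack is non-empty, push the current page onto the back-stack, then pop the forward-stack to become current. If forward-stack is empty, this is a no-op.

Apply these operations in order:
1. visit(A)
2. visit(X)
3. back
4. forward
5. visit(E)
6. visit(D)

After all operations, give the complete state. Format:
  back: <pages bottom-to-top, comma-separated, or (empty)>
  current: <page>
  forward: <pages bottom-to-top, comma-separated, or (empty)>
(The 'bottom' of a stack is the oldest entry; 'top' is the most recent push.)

Answer: back: HOME,A,X,E
current: D
forward: (empty)

Derivation:
After 1 (visit(A)): cur=A back=1 fwd=0
After 2 (visit(X)): cur=X back=2 fwd=0
After 3 (back): cur=A back=1 fwd=1
After 4 (forward): cur=X back=2 fwd=0
After 5 (visit(E)): cur=E back=3 fwd=0
After 6 (visit(D)): cur=D back=4 fwd=0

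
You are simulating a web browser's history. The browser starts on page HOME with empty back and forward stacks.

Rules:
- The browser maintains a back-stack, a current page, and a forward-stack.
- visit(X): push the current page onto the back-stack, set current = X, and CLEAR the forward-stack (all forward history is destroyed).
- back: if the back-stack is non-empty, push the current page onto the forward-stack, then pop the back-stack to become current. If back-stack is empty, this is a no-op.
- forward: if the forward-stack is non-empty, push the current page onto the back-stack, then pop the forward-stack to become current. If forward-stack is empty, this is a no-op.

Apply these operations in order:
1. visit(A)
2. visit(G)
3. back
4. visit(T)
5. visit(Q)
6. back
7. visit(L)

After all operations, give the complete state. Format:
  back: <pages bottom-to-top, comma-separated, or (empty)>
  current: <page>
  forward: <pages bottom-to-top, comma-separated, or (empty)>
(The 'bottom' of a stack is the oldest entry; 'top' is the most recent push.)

Answer: back: HOME,A,T
current: L
forward: (empty)

Derivation:
After 1 (visit(A)): cur=A back=1 fwd=0
After 2 (visit(G)): cur=G back=2 fwd=0
After 3 (back): cur=A back=1 fwd=1
After 4 (visit(T)): cur=T back=2 fwd=0
After 5 (visit(Q)): cur=Q back=3 fwd=0
After 6 (back): cur=T back=2 fwd=1
After 7 (visit(L)): cur=L back=3 fwd=0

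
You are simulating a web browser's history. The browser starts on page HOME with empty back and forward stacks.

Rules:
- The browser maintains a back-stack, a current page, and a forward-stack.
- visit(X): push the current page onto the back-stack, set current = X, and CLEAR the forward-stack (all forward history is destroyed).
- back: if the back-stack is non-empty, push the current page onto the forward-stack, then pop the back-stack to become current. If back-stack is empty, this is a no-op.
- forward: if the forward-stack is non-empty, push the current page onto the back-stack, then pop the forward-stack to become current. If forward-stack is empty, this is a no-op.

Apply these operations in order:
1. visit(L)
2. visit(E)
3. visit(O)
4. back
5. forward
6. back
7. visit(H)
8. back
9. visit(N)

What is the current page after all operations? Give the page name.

After 1 (visit(L)): cur=L back=1 fwd=0
After 2 (visit(E)): cur=E back=2 fwd=0
After 3 (visit(O)): cur=O back=3 fwd=0
After 4 (back): cur=E back=2 fwd=1
After 5 (forward): cur=O back=3 fwd=0
After 6 (back): cur=E back=2 fwd=1
After 7 (visit(H)): cur=H back=3 fwd=0
After 8 (back): cur=E back=2 fwd=1
After 9 (visit(N)): cur=N back=3 fwd=0

Answer: N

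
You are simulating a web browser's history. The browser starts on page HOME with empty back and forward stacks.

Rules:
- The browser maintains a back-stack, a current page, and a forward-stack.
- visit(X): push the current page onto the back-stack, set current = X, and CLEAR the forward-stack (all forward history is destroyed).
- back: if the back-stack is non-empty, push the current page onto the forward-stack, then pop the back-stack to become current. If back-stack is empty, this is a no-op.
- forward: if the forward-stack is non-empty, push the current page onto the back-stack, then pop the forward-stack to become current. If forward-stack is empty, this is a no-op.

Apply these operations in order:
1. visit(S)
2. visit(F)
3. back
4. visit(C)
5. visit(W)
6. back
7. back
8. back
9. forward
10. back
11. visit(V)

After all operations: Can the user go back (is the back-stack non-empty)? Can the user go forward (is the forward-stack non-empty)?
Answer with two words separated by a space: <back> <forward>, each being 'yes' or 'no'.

Answer: yes no

Derivation:
After 1 (visit(S)): cur=S back=1 fwd=0
After 2 (visit(F)): cur=F back=2 fwd=0
After 3 (back): cur=S back=1 fwd=1
After 4 (visit(C)): cur=C back=2 fwd=0
After 5 (visit(W)): cur=W back=3 fwd=0
After 6 (back): cur=C back=2 fwd=1
After 7 (back): cur=S back=1 fwd=2
After 8 (back): cur=HOME back=0 fwd=3
After 9 (forward): cur=S back=1 fwd=2
After 10 (back): cur=HOME back=0 fwd=3
After 11 (visit(V)): cur=V back=1 fwd=0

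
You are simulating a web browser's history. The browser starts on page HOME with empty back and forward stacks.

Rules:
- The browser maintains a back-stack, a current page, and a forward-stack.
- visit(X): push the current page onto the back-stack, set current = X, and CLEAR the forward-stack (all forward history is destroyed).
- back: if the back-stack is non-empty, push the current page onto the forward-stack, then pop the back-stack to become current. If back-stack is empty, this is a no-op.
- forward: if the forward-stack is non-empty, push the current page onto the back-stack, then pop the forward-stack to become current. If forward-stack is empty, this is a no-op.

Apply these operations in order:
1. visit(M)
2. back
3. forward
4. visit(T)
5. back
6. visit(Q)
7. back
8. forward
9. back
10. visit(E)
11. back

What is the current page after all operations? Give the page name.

Answer: M

Derivation:
After 1 (visit(M)): cur=M back=1 fwd=0
After 2 (back): cur=HOME back=0 fwd=1
After 3 (forward): cur=M back=1 fwd=0
After 4 (visit(T)): cur=T back=2 fwd=0
After 5 (back): cur=M back=1 fwd=1
After 6 (visit(Q)): cur=Q back=2 fwd=0
After 7 (back): cur=M back=1 fwd=1
After 8 (forward): cur=Q back=2 fwd=0
After 9 (back): cur=M back=1 fwd=1
After 10 (visit(E)): cur=E back=2 fwd=0
After 11 (back): cur=M back=1 fwd=1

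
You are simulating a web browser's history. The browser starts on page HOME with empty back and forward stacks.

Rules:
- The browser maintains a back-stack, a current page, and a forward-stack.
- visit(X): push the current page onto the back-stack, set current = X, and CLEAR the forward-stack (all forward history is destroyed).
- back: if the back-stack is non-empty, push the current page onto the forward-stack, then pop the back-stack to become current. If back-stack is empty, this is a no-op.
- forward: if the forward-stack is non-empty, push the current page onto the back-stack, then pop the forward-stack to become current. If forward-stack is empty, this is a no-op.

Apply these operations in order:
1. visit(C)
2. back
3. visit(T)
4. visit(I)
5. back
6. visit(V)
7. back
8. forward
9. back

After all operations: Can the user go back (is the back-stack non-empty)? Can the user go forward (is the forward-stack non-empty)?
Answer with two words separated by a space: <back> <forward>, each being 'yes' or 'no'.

After 1 (visit(C)): cur=C back=1 fwd=0
After 2 (back): cur=HOME back=0 fwd=1
After 3 (visit(T)): cur=T back=1 fwd=0
After 4 (visit(I)): cur=I back=2 fwd=0
After 5 (back): cur=T back=1 fwd=1
After 6 (visit(V)): cur=V back=2 fwd=0
After 7 (back): cur=T back=1 fwd=1
After 8 (forward): cur=V back=2 fwd=0
After 9 (back): cur=T back=1 fwd=1

Answer: yes yes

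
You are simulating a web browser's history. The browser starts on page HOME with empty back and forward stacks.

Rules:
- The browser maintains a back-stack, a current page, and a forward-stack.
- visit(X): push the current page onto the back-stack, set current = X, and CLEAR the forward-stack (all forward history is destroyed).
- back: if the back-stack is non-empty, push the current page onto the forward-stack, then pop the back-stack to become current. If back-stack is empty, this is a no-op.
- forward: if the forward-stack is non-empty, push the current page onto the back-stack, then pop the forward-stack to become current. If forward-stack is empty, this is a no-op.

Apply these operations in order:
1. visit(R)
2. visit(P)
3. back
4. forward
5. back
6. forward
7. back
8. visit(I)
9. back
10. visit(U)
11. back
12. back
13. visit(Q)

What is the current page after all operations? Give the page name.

After 1 (visit(R)): cur=R back=1 fwd=0
After 2 (visit(P)): cur=P back=2 fwd=0
After 3 (back): cur=R back=1 fwd=1
After 4 (forward): cur=P back=2 fwd=0
After 5 (back): cur=R back=1 fwd=1
After 6 (forward): cur=P back=2 fwd=0
After 7 (back): cur=R back=1 fwd=1
After 8 (visit(I)): cur=I back=2 fwd=0
After 9 (back): cur=R back=1 fwd=1
After 10 (visit(U)): cur=U back=2 fwd=0
After 11 (back): cur=R back=1 fwd=1
After 12 (back): cur=HOME back=0 fwd=2
After 13 (visit(Q)): cur=Q back=1 fwd=0

Answer: Q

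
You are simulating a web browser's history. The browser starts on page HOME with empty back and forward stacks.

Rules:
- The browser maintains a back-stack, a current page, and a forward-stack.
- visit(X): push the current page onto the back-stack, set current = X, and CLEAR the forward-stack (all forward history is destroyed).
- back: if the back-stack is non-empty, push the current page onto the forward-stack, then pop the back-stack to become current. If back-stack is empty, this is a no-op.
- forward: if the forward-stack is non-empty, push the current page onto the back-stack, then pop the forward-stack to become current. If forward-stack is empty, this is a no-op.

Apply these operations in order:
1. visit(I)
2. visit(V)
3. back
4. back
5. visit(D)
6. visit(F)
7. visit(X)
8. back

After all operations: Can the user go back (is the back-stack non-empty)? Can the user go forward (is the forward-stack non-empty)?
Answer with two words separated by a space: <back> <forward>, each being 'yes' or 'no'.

Answer: yes yes

Derivation:
After 1 (visit(I)): cur=I back=1 fwd=0
After 2 (visit(V)): cur=V back=2 fwd=0
After 3 (back): cur=I back=1 fwd=1
After 4 (back): cur=HOME back=0 fwd=2
After 5 (visit(D)): cur=D back=1 fwd=0
After 6 (visit(F)): cur=F back=2 fwd=0
After 7 (visit(X)): cur=X back=3 fwd=0
After 8 (back): cur=F back=2 fwd=1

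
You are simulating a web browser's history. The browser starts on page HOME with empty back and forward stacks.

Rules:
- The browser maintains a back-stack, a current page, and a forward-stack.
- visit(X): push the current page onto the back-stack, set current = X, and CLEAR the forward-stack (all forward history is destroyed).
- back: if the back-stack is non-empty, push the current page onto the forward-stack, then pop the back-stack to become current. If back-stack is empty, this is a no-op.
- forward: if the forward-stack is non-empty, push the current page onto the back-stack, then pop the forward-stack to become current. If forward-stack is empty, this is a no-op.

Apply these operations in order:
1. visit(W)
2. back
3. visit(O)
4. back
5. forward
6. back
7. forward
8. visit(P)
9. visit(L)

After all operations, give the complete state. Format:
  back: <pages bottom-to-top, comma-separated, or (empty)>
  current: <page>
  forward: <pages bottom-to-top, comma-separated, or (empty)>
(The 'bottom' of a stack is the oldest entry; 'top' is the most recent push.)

Answer: back: HOME,O,P
current: L
forward: (empty)

Derivation:
After 1 (visit(W)): cur=W back=1 fwd=0
After 2 (back): cur=HOME back=0 fwd=1
After 3 (visit(O)): cur=O back=1 fwd=0
After 4 (back): cur=HOME back=0 fwd=1
After 5 (forward): cur=O back=1 fwd=0
After 6 (back): cur=HOME back=0 fwd=1
After 7 (forward): cur=O back=1 fwd=0
After 8 (visit(P)): cur=P back=2 fwd=0
After 9 (visit(L)): cur=L back=3 fwd=0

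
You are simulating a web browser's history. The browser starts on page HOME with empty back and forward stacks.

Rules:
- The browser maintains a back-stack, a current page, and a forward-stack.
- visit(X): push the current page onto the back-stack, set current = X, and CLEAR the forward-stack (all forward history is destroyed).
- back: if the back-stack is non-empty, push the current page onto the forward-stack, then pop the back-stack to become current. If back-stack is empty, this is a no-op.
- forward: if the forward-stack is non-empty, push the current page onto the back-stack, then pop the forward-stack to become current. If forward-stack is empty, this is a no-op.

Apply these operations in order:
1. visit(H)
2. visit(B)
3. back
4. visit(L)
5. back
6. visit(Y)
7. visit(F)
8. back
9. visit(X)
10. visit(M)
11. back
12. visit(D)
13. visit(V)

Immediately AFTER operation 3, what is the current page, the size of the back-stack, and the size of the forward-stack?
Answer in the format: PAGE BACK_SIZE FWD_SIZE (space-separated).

After 1 (visit(H)): cur=H back=1 fwd=0
After 2 (visit(B)): cur=B back=2 fwd=0
After 3 (back): cur=H back=1 fwd=1

H 1 1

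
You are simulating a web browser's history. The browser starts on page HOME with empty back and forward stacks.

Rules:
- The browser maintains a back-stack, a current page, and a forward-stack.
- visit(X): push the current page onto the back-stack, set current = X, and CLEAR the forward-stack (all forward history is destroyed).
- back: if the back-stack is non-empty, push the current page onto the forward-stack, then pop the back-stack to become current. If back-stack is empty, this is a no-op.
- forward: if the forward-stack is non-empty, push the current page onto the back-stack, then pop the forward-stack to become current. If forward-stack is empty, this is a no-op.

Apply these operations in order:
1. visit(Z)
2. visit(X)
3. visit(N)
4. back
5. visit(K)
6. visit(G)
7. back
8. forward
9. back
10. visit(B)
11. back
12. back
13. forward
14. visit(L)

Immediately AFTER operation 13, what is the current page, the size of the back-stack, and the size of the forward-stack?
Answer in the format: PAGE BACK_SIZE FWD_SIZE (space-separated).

After 1 (visit(Z)): cur=Z back=1 fwd=0
After 2 (visit(X)): cur=X back=2 fwd=0
After 3 (visit(N)): cur=N back=3 fwd=0
After 4 (back): cur=X back=2 fwd=1
After 5 (visit(K)): cur=K back=3 fwd=0
After 6 (visit(G)): cur=G back=4 fwd=0
After 7 (back): cur=K back=3 fwd=1
After 8 (forward): cur=G back=4 fwd=0
After 9 (back): cur=K back=3 fwd=1
After 10 (visit(B)): cur=B back=4 fwd=0
After 11 (back): cur=K back=3 fwd=1
After 12 (back): cur=X back=2 fwd=2
After 13 (forward): cur=K back=3 fwd=1

K 3 1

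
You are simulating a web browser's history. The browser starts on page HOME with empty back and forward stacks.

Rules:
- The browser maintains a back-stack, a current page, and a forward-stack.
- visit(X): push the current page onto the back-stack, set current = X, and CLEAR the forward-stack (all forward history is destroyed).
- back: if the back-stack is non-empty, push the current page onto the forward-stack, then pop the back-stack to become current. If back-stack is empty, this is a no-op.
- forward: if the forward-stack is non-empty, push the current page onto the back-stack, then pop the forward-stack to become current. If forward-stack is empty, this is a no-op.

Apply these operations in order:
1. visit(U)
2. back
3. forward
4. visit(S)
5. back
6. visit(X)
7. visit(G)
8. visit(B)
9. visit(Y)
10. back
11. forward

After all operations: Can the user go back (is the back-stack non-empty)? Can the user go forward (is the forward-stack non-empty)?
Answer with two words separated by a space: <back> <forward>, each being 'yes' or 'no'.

After 1 (visit(U)): cur=U back=1 fwd=0
After 2 (back): cur=HOME back=0 fwd=1
After 3 (forward): cur=U back=1 fwd=0
After 4 (visit(S)): cur=S back=2 fwd=0
After 5 (back): cur=U back=1 fwd=1
After 6 (visit(X)): cur=X back=2 fwd=0
After 7 (visit(G)): cur=G back=3 fwd=0
After 8 (visit(B)): cur=B back=4 fwd=0
After 9 (visit(Y)): cur=Y back=5 fwd=0
After 10 (back): cur=B back=4 fwd=1
After 11 (forward): cur=Y back=5 fwd=0

Answer: yes no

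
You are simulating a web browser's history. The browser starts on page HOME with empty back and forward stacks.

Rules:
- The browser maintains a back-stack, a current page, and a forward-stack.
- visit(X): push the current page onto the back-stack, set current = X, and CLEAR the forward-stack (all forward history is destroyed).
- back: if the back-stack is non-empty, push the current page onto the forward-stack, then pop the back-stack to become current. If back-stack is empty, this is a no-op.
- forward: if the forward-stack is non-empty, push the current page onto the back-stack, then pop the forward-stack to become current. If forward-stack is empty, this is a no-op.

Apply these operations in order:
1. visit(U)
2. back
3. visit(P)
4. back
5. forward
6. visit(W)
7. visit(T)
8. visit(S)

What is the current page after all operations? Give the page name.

After 1 (visit(U)): cur=U back=1 fwd=0
After 2 (back): cur=HOME back=0 fwd=1
After 3 (visit(P)): cur=P back=1 fwd=0
After 4 (back): cur=HOME back=0 fwd=1
After 5 (forward): cur=P back=1 fwd=0
After 6 (visit(W)): cur=W back=2 fwd=0
After 7 (visit(T)): cur=T back=3 fwd=0
After 8 (visit(S)): cur=S back=4 fwd=0

Answer: S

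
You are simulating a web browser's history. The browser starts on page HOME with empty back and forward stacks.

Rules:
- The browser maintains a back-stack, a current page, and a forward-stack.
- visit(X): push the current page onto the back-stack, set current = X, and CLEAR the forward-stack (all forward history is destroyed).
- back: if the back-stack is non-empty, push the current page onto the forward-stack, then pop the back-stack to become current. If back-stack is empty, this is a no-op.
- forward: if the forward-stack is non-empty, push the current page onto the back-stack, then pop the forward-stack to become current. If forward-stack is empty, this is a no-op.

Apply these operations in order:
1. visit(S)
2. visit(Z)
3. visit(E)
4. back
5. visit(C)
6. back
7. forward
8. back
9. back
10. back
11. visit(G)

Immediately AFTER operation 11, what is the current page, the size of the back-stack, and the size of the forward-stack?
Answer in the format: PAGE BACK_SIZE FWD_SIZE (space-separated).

After 1 (visit(S)): cur=S back=1 fwd=0
After 2 (visit(Z)): cur=Z back=2 fwd=0
After 3 (visit(E)): cur=E back=3 fwd=0
After 4 (back): cur=Z back=2 fwd=1
After 5 (visit(C)): cur=C back=3 fwd=0
After 6 (back): cur=Z back=2 fwd=1
After 7 (forward): cur=C back=3 fwd=0
After 8 (back): cur=Z back=2 fwd=1
After 9 (back): cur=S back=1 fwd=2
After 10 (back): cur=HOME back=0 fwd=3
After 11 (visit(G)): cur=G back=1 fwd=0

G 1 0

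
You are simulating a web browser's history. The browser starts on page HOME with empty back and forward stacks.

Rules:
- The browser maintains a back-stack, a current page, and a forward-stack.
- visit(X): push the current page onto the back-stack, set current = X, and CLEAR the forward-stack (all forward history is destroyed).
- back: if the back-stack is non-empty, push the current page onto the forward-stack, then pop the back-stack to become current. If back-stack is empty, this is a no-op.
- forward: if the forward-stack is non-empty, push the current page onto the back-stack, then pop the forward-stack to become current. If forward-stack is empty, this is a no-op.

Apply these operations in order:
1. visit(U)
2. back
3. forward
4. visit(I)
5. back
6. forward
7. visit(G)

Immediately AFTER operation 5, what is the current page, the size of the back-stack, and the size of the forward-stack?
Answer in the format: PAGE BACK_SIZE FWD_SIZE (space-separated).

After 1 (visit(U)): cur=U back=1 fwd=0
After 2 (back): cur=HOME back=0 fwd=1
After 3 (forward): cur=U back=1 fwd=0
After 4 (visit(I)): cur=I back=2 fwd=0
After 5 (back): cur=U back=1 fwd=1

U 1 1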